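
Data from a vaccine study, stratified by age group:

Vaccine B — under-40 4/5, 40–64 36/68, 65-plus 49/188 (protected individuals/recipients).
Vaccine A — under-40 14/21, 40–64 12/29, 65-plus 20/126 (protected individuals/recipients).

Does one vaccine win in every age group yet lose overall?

No

Under-40: Vaccine B 4/5 = 80.0%, Vaccine A 14/21 = 66.7% → Vaccine B
40–64: Vaccine B 36/68 = 52.9%, Vaccine A 12/29 = 41.4% → Vaccine B
65-plus: Vaccine B 49/188 = 26.1%, Vaccine A 20/126 = 15.9% → Vaccine B
Overall: Vaccine B 89/261 = 34.1%, Vaccine A 46/176 = 26.1% → Vaccine B
Vaccine B wins overall and in every age group — no reversal.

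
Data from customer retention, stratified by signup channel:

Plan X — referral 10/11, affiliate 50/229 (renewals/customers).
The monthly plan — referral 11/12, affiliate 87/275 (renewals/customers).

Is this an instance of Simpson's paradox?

No

Referral: Plan X 10/11 = 90.9%, the monthly plan 11/12 = 91.7% → the monthly plan
Affiliate: Plan X 50/229 = 21.8%, the monthly plan 87/275 = 31.6% → the monthly plan
Overall: Plan X 60/240 = 25.0%, the monthly plan 98/287 = 34.1% → the monthly plan
The monthly plan wins overall and in every signup group — no reversal.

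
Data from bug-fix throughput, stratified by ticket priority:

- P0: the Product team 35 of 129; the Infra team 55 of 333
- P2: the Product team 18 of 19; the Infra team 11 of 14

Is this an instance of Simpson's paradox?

P0: the Product team 35/129 = 27.1%, the Infra team 55/333 = 16.5% → the Product team
P2: the Product team 18/19 = 94.7%, the Infra team 11/14 = 78.6% → the Product team
Overall: the Product team 53/148 = 35.8%, the Infra team 66/347 = 19.0% → the Product team
The Product team wins overall and in every ticket group — no reversal.

No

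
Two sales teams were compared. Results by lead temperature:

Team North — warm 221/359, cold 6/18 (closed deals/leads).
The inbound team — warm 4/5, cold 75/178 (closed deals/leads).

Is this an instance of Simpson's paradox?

Yes

Warm: Team North 221/359 = 61.6%, the inbound team 4/5 = 80.0% → the inbound team
Cold: Team North 6/18 = 33.3%, the inbound team 75/178 = 42.1% → the inbound team
Overall: Team North 227/377 = 60.2%, the inbound team 79/183 = 43.2% → Team North
The inbound team wins each lead group but Team North wins overall — the comparison reverses. The inbound team's leads skew toward cold, which has a lower base rate.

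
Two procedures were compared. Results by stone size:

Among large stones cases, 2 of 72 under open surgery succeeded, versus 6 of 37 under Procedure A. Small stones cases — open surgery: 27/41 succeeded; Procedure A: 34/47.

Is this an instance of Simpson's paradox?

No

Large stones: open surgery 2/72 = 2.8%, Procedure A 6/37 = 16.2% → Procedure A
Small stones: open surgery 27/41 = 65.9%, Procedure A 34/47 = 72.3% → Procedure A
Overall: open surgery 29/113 = 25.7%, Procedure A 40/84 = 47.6% → Procedure A
Procedure A wins overall and in every stone group — no reversal.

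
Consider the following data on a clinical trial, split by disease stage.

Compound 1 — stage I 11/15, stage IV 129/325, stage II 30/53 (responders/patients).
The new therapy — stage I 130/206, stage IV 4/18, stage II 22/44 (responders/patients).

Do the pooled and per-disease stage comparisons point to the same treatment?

No

Stage I: Compound 1 11/15 = 73.3%, the new therapy 130/206 = 63.1% → Compound 1
Stage IV: Compound 1 129/325 = 39.7%, the new therapy 4/18 = 22.2% → Compound 1
Stage II: Compound 1 30/53 = 56.6%, the new therapy 22/44 = 50.0% → Compound 1
Overall: Compound 1 170/393 = 43.3%, the new therapy 156/268 = 58.2% → the new therapy
Compound 1 wins each disease group but the new therapy wins overall — the comparison reverses. Compound 1's patients skew toward stage IV, which has a lower base rate.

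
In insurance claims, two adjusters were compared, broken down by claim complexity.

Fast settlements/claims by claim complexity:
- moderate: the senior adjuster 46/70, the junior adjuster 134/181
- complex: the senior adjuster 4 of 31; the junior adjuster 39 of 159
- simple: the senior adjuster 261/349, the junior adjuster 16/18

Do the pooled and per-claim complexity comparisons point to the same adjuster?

Moderate: the senior adjuster 46/70 = 65.7%, the junior adjuster 134/181 = 74.0% → the junior adjuster
Complex: the senior adjuster 4/31 = 12.9%, the junior adjuster 39/159 = 24.5% → the junior adjuster
Simple: the senior adjuster 261/349 = 74.8%, the junior adjuster 16/18 = 88.9% → the junior adjuster
Overall: the senior adjuster 311/450 = 69.1%, the junior adjuster 189/358 = 52.8% → the senior adjuster
The junior adjuster wins each claim group but the senior adjuster wins overall — the comparison reverses. The junior adjuster's claims skew toward complex, which has a lower base rate.

No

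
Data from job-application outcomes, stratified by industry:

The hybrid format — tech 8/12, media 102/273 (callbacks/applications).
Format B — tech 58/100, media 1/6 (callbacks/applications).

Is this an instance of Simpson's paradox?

Tech: the hybrid format 8/12 = 66.7%, Format B 58/100 = 58.0% → the hybrid format
Media: the hybrid format 102/273 = 37.4%, Format B 1/6 = 16.7% → the hybrid format
Overall: the hybrid format 110/285 = 38.6%, Format B 59/106 = 55.7% → Format B
The hybrid format wins each industry group but Format B wins overall — the comparison reverses. The hybrid format's applications skew toward media, which has a lower base rate.

Yes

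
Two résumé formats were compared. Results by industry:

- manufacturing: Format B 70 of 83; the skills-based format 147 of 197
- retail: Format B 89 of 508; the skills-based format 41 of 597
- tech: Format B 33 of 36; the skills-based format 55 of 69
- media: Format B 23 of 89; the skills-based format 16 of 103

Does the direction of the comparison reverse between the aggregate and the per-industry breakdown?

No

Manufacturing: Format B 70/83 = 84.3%, the skills-based format 147/197 = 74.6% → Format B
Retail: Format B 89/508 = 17.5%, the skills-based format 41/597 = 6.9% → Format B
Tech: Format B 33/36 = 91.7%, the skills-based format 55/69 = 79.7% → Format B
Media: Format B 23/89 = 25.8%, the skills-based format 16/103 = 15.5% → Format B
Overall: Format B 215/716 = 30.0%, the skills-based format 259/966 = 26.8% → Format B
Format B wins overall and in every industry group — no reversal.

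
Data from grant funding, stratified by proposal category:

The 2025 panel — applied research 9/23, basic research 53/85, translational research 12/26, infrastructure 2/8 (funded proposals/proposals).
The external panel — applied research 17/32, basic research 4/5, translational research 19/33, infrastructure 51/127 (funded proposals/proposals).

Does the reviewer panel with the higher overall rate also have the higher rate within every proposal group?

No

Applied research: the 2025 panel 9/23 = 39.1%, the external panel 17/32 = 53.1% → the external panel
Basic research: the 2025 panel 53/85 = 62.4%, the external panel 4/5 = 80.0% → the external panel
Translational research: the 2025 panel 12/26 = 46.2%, the external panel 19/33 = 57.6% → the external panel
Infrastructure: the 2025 panel 2/8 = 25.0%, the external panel 51/127 = 40.2% → the external panel
Overall: the 2025 panel 76/142 = 53.5%, the external panel 91/197 = 46.2% → the 2025 panel
The external panel wins each proposal group but the 2025 panel wins overall — the comparison reverses. The external panel's proposals skew toward infrastructure, which has a lower base rate.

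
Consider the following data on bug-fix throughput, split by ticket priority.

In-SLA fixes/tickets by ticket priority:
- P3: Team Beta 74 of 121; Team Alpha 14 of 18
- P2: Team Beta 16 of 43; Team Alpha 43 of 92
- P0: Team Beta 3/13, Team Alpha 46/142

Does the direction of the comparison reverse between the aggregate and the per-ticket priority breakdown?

P3: Team Beta 74/121 = 61.2%, Team Alpha 14/18 = 77.8% → Team Alpha
P2: Team Beta 16/43 = 37.2%, Team Alpha 43/92 = 46.7% → Team Alpha
P0: Team Beta 3/13 = 23.1%, Team Alpha 46/142 = 32.4% → Team Alpha
Overall: Team Beta 93/177 = 52.5%, Team Alpha 103/252 = 40.9% → Team Beta
Team Alpha wins each ticket group but Team Beta wins overall — the comparison reverses. Team Alpha's tickets skew toward P0, which has a lower base rate.

Yes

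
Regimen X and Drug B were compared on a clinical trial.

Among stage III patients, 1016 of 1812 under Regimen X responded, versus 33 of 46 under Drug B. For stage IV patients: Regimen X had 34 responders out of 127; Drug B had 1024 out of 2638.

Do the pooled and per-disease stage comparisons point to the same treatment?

Stage III: Regimen X 1016/1812 = 56.1%, Drug B 33/46 = 71.7% → Drug B
Stage IV: Regimen X 34/127 = 26.8%, Drug B 1024/2638 = 38.8% → Drug B
Overall: Regimen X 1050/1939 = 54.2%, Drug B 1057/2684 = 39.4% → Regimen X
Drug B wins each disease group but Regimen X wins overall — the comparison reverses. Drug B's patients skew toward stage IV, which has a lower base rate.

No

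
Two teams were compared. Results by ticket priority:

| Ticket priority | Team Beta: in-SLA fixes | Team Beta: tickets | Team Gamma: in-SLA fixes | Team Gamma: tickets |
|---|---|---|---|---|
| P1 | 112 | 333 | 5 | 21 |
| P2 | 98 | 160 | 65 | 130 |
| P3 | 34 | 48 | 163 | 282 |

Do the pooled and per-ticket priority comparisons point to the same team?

No

P1: Team Beta 112/333 = 33.6%, Team Gamma 5/21 = 23.8% → Team Beta
P2: Team Beta 98/160 = 61.2%, Team Gamma 65/130 = 50.0% → Team Beta
P3: Team Beta 34/48 = 70.8%, Team Gamma 163/282 = 57.8% → Team Beta
Overall: Team Beta 244/541 = 45.1%, Team Gamma 233/433 = 53.8% → Team Gamma
Team Beta wins each ticket group but Team Gamma wins overall — the comparison reverses. Team Beta's tickets skew toward P1, which has a lower base rate.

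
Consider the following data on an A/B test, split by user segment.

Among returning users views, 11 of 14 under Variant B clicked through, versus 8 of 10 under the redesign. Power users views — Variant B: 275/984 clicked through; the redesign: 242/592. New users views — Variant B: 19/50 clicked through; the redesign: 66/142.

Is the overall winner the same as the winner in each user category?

Yes

Returning users: Variant B 11/14 = 78.6%, the redesign 8/10 = 80.0% → the redesign
Power users: Variant B 275/984 = 27.9%, the redesign 242/592 = 40.9% → the redesign
New users: Variant B 19/50 = 38.0%, the redesign 66/142 = 46.5% → the redesign
Overall: Variant B 305/1048 = 29.1%, the redesign 316/744 = 42.5% → the redesign
The redesign wins overall and in every user group — no reversal.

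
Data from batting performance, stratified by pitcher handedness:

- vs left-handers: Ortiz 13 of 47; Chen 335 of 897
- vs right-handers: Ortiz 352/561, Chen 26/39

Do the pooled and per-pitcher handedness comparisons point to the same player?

Vs left-handers: Ortiz 13/47 = 27.7%, Chen 335/897 = 37.3% → Chen
Vs right-handers: Ortiz 352/561 = 62.7%, Chen 26/39 = 66.7% → Chen
Overall: Ortiz 365/608 = 60.0%, Chen 361/936 = 38.6% → Ortiz
Chen wins each pitcher group but Ortiz wins overall — the comparison reverses. Chen's at-bats skew toward vs left-handers, which has a lower base rate.

No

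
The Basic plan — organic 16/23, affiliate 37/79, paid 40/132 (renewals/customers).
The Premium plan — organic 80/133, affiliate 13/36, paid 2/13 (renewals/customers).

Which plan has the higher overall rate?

the Premium plan

Organic: the Basic plan 16/23 = 69.6%, the Premium plan 80/133 = 60.2% → the Basic plan
Affiliate: the Basic plan 37/79 = 46.8%, the Premium plan 13/36 = 36.1% → the Basic plan
Paid: the Basic plan 40/132 = 30.3%, the Premium plan 2/13 = 15.4% → the Basic plan
Overall: the Basic plan 93/234 = 39.7%, the Premium plan 95/182 = 52.2% → the Premium plan
(The Basic plan wins every signup group but the Premium plan wins overall — the Basic plan's customers skew toward the low-rate paid group.)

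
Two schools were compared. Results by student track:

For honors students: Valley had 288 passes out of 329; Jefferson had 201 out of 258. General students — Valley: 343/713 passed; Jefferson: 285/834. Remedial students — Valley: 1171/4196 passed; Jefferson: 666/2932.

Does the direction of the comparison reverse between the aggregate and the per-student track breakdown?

No

Honors: Valley 288/329 = 87.5%, Jefferson 201/258 = 77.9% → Valley
General: Valley 343/713 = 48.1%, Jefferson 285/834 = 34.2% → Valley
Remedial: Valley 1171/4196 = 27.9%, Jefferson 666/2932 = 22.7% → Valley
Overall: Valley 1802/5238 = 34.4%, Jefferson 1152/4024 = 28.6% → Valley
Valley wins overall and in every student group — no reversal.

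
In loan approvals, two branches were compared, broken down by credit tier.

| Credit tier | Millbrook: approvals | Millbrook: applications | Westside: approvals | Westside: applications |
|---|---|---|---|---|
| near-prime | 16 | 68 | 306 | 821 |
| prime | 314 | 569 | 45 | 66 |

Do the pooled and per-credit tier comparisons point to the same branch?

No

Near-prime: Millbrook 16/68 = 23.5%, Westside 306/821 = 37.3% → Westside
Prime: Millbrook 314/569 = 55.2%, Westside 45/66 = 68.2% → Westside
Overall: Millbrook 330/637 = 51.8%, Westside 351/887 = 39.6% → Millbrook
Westside wins each credit group but Millbrook wins overall — the comparison reverses. Westside's applications skew toward near-prime, which has a lower base rate.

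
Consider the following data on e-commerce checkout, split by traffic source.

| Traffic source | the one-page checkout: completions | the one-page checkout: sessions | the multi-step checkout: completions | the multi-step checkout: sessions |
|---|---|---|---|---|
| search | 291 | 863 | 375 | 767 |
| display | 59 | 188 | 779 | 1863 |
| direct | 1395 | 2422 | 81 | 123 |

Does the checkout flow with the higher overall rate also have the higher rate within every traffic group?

No

Search: the one-page checkout 291/863 = 33.7%, the multi-step checkout 375/767 = 48.9% → the multi-step checkout
Display: the one-page checkout 59/188 = 31.4%, the multi-step checkout 779/1863 = 41.8% → the multi-step checkout
Direct: the one-page checkout 1395/2422 = 57.6%, the multi-step checkout 81/123 = 65.9% → the multi-step checkout
Overall: the one-page checkout 1745/3473 = 50.2%, the multi-step checkout 1235/2753 = 44.9% → the one-page checkout
The multi-step checkout wins each traffic group but the one-page checkout wins overall — the comparison reverses. The multi-step checkout's sessions skew toward display, which has a lower base rate.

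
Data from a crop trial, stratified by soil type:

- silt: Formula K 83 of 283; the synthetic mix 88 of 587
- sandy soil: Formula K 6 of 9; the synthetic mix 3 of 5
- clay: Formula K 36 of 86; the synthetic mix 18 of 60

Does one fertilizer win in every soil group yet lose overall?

Silt: Formula K 83/283 = 29.3%, the synthetic mix 88/587 = 15.0% → Formula K
Sandy soil: Formula K 6/9 = 66.7%, the synthetic mix 3/5 = 60.0% → Formula K
Clay: Formula K 36/86 = 41.9%, the synthetic mix 18/60 = 30.0% → Formula K
Overall: Formula K 125/378 = 33.1%, the synthetic mix 109/652 = 16.7% → Formula K
Formula K wins overall and in every soil group — no reversal.

No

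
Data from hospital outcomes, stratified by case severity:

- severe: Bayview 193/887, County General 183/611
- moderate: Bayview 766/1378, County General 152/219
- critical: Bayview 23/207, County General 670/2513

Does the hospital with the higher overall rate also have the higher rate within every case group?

No

Severe: Bayview 193/887 = 21.8%, County General 183/611 = 30.0% → County General
Moderate: Bayview 766/1378 = 55.6%, County General 152/219 = 69.4% → County General
Critical: Bayview 23/207 = 11.1%, County General 670/2513 = 26.7% → County General
Overall: Bayview 982/2472 = 39.7%, County General 1005/3343 = 30.1% → Bayview
County General wins each case group but Bayview wins overall — the comparison reverses. County General's patients skew toward critical, which has a lower base rate.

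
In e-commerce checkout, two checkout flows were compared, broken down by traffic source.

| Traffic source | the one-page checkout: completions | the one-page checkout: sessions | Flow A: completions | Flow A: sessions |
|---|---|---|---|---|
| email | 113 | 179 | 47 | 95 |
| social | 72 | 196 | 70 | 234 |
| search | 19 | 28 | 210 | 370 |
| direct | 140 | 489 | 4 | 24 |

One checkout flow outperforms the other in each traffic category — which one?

the one-page checkout

Email: the one-page checkout 113/179 = 63.1%, Flow A 47/95 = 49.5% → the one-page checkout
Social: the one-page checkout 72/196 = 36.7%, Flow A 70/234 = 29.9% → the one-page checkout
Search: the one-page checkout 19/28 = 67.9%, Flow A 210/370 = 56.8% → the one-page checkout
Direct: the one-page checkout 140/489 = 28.6%, Flow A 4/24 = 16.7% → the one-page checkout
The one-page checkout has the higher rate in all 4 groups.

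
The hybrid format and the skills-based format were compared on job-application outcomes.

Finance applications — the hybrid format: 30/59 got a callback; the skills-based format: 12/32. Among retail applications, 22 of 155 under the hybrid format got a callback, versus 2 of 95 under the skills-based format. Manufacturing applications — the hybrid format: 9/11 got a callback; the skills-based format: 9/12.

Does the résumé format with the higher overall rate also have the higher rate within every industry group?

Yes

Finance: the hybrid format 30/59 = 50.8%, the skills-based format 12/32 = 37.5% → the hybrid format
Retail: the hybrid format 22/155 = 14.2%, the skills-based format 2/95 = 2.1% → the hybrid format
Manufacturing: the hybrid format 9/11 = 81.8%, the skills-based format 9/12 = 75.0% → the hybrid format
Overall: the hybrid format 61/225 = 27.1%, the skills-based format 23/139 = 16.5% → the hybrid format
The hybrid format wins overall and in every industry group — no reversal.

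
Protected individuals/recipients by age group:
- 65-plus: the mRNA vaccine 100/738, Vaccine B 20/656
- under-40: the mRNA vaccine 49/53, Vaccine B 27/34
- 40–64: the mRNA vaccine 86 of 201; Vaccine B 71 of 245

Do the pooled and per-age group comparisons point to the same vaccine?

Yes

65-plus: the mRNA vaccine 100/738 = 13.6%, Vaccine B 20/656 = 3.0% → the mRNA vaccine
Under-40: the mRNA vaccine 49/53 = 92.5%, Vaccine B 27/34 = 79.4% → the mRNA vaccine
40–64: the mRNA vaccine 86/201 = 42.8%, Vaccine B 71/245 = 29.0% → the mRNA vaccine
Overall: the mRNA vaccine 235/992 = 23.7%, Vaccine B 118/935 = 12.6% → the mRNA vaccine
The mRNA vaccine wins overall and in every age group — no reversal.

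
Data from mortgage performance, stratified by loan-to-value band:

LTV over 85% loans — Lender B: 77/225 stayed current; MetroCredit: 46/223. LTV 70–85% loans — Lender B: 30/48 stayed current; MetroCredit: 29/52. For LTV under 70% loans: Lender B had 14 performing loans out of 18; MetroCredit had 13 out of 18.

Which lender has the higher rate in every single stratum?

Lender B

LTV over 85%: Lender B 77/225 = 34.2%, MetroCredit 46/223 = 20.6% → Lender B
LTV 70–85%: Lender B 30/48 = 62.5%, MetroCredit 29/52 = 55.8% → Lender B
LTV under 70%: Lender B 14/18 = 77.8%, MetroCredit 13/18 = 72.2% → Lender B
Lender B has the higher rate in all 3 groups.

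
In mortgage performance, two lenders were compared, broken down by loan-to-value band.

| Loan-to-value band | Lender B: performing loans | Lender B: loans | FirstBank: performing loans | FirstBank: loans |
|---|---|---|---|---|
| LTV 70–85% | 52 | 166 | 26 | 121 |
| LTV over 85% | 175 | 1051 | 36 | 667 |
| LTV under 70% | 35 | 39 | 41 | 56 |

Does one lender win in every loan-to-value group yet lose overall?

LTV 70–85%: Lender B 52/166 = 31.3%, FirstBank 26/121 = 21.5% → Lender B
LTV over 85%: Lender B 175/1051 = 16.7%, FirstBank 36/667 = 5.4% → Lender B
LTV under 70%: Lender B 35/39 = 89.7%, FirstBank 41/56 = 73.2% → Lender B
Overall: Lender B 262/1256 = 20.9%, FirstBank 103/844 = 12.2% → Lender B
Lender B wins overall and in every loan-to-value group — no reversal.

No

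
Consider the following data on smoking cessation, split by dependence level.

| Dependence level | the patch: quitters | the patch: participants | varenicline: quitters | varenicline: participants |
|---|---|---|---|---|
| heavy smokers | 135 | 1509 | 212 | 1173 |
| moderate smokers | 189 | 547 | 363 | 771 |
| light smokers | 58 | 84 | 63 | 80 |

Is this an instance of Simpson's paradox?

No

Heavy smokers: the patch 135/1509 = 8.9%, varenicline 212/1173 = 18.1% → varenicline
Moderate smokers: the patch 189/547 = 34.6%, varenicline 363/771 = 47.1% → varenicline
Light smokers: the patch 58/84 = 69.0%, varenicline 63/80 = 78.8% → varenicline
Overall: the patch 382/2140 = 17.9%, varenicline 638/2024 = 31.5% → varenicline
Varenicline wins overall and in every dependence group — no reversal.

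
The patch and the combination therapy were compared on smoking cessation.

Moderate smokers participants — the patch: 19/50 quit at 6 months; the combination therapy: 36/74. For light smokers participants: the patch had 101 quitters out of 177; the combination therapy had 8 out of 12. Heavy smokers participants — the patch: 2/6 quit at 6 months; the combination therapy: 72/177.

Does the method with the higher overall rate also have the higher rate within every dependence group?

Moderate smokers: the patch 19/50 = 38.0%, the combination therapy 36/74 = 48.6% → the combination therapy
Light smokers: the patch 101/177 = 57.1%, the combination therapy 8/12 = 66.7% → the combination therapy
Heavy smokers: the patch 2/6 = 33.3%, the combination therapy 72/177 = 40.7% → the combination therapy
Overall: the patch 122/233 = 52.4%, the combination therapy 116/263 = 44.1% → the patch
The combination therapy wins each dependence group but the patch wins overall — the comparison reverses. The combination therapy's participants skew toward heavy smokers, which has a lower base rate.

No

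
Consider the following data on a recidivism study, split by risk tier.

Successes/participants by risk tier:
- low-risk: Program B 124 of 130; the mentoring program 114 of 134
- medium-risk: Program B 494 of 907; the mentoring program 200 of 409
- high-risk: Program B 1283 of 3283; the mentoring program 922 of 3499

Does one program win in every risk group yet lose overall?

Low-risk: Program B 124/130 = 95.4%, the mentoring program 114/134 = 85.1% → Program B
Medium-risk: Program B 494/907 = 54.5%, the mentoring program 200/409 = 48.9% → Program B
High-risk: Program B 1283/3283 = 39.1%, the mentoring program 922/3499 = 26.4% → Program B
Overall: Program B 1901/4320 = 44.0%, the mentoring program 1236/4042 = 30.6% → Program B
Program B wins overall and in every risk group — no reversal.

No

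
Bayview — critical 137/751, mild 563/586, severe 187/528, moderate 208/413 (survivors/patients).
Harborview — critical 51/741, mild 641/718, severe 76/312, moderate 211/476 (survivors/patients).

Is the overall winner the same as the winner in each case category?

Critical: Bayview 137/751 = 18.2%, Harborview 51/741 = 6.9% → Bayview
Mild: Bayview 563/586 = 96.1%, Harborview 641/718 = 89.3% → Bayview
Severe: Bayview 187/528 = 35.4%, Harborview 76/312 = 24.4% → Bayview
Moderate: Bayview 208/413 = 50.4%, Harborview 211/476 = 44.3% → Bayview
Overall: Bayview 1095/2278 = 48.1%, Harborview 979/2247 = 43.6% → Bayview
Bayview wins overall and in every case group — no reversal.

Yes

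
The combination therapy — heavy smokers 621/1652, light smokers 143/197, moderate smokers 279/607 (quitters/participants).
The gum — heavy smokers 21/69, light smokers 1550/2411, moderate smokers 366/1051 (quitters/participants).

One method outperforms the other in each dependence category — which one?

the combination therapy

Heavy smokers: the combination therapy 621/1652 = 37.6%, the gum 21/69 = 30.4% → the combination therapy
Light smokers: the combination therapy 143/197 = 72.6%, the gum 1550/2411 = 64.3% → the combination therapy
Moderate smokers: the combination therapy 279/607 = 46.0%, the gum 366/1051 = 34.8% → the combination therapy
The combination therapy has the higher rate in all 3 groups.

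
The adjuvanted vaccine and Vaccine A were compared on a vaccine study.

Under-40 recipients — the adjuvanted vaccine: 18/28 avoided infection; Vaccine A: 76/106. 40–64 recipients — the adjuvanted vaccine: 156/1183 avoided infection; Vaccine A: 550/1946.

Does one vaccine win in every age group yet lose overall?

No

Under-40: the adjuvanted vaccine 18/28 = 64.3%, Vaccine A 76/106 = 71.7% → Vaccine A
40–64: the adjuvanted vaccine 156/1183 = 13.2%, Vaccine A 550/1946 = 28.3% → Vaccine A
Overall: the adjuvanted vaccine 174/1211 = 14.4%, Vaccine A 626/2052 = 30.5% → Vaccine A
Vaccine A wins overall and in every age group — no reversal.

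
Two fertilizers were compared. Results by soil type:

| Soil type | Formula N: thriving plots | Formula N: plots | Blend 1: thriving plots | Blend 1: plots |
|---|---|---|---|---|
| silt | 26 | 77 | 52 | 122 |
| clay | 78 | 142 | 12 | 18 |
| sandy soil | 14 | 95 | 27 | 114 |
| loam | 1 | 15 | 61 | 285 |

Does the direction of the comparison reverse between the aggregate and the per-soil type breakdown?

Silt: Formula N 26/77 = 33.8%, Blend 1 52/122 = 42.6% → Blend 1
Clay: Formula N 78/142 = 54.9%, Blend 1 12/18 = 66.7% → Blend 1
Sandy soil: Formula N 14/95 = 14.7%, Blend 1 27/114 = 23.7% → Blend 1
Loam: Formula N 1/15 = 6.7%, Blend 1 61/285 = 21.4% → Blend 1
Overall: Formula N 119/329 = 36.2%, Blend 1 152/539 = 28.2% → Formula N
Blend 1 wins each soil group but Formula N wins overall — the comparison reverses. Blend 1's plots skew toward loam, which has a lower base rate.

Yes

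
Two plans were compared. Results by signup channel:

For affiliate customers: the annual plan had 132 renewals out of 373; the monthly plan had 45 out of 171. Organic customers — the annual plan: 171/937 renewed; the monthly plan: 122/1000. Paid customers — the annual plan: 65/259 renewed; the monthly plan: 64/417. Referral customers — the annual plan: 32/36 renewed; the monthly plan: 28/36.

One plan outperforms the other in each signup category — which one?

Affiliate: the annual plan 132/373 = 35.4%, the monthly plan 45/171 = 26.3% → the annual plan
Organic: the annual plan 171/937 = 18.2%, the monthly plan 122/1000 = 12.2% → the annual plan
Paid: the annual plan 65/259 = 25.1%, the monthly plan 64/417 = 15.3% → the annual plan
Referral: the annual plan 32/36 = 88.9%, the monthly plan 28/36 = 77.8% → the annual plan
The annual plan has the higher rate in all 4 groups.

the annual plan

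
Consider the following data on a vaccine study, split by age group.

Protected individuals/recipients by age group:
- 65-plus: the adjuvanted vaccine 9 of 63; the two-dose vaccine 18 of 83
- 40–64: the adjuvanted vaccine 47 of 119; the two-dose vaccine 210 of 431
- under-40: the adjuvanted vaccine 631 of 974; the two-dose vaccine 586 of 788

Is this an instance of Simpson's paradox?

No

65-plus: the adjuvanted vaccine 9/63 = 14.3%, the two-dose vaccine 18/83 = 21.7% → the two-dose vaccine
40–64: the adjuvanted vaccine 47/119 = 39.5%, the two-dose vaccine 210/431 = 48.7% → the two-dose vaccine
Under-40: the adjuvanted vaccine 631/974 = 64.8%, the two-dose vaccine 586/788 = 74.4% → the two-dose vaccine
Overall: the adjuvanted vaccine 687/1156 = 59.4%, the two-dose vaccine 814/1302 = 62.5% → the two-dose vaccine
The two-dose vaccine wins overall and in every age group — no reversal.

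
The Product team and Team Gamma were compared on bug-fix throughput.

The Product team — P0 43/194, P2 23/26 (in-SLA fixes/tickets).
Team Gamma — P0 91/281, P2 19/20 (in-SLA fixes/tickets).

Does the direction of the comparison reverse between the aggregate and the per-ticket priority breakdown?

P0: the Product team 43/194 = 22.2%, Team Gamma 91/281 = 32.4% → Team Gamma
P2: the Product team 23/26 = 88.5%, Team Gamma 19/20 = 95.0% → Team Gamma
Overall: the Product team 66/220 = 30.0%, Team Gamma 110/301 = 36.5% → Team Gamma
Team Gamma wins overall and in every ticket group — no reversal.

No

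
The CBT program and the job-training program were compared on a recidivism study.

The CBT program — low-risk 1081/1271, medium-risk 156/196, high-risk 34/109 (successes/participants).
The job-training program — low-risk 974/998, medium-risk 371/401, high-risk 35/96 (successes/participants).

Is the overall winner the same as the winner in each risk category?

Low-risk: the CBT program 1081/1271 = 85.1%, the job-training program 974/998 = 97.6% → the job-training program
Medium-risk: the CBT program 156/196 = 79.6%, the job-training program 371/401 = 92.5% → the job-training program
High-risk: the CBT program 34/109 = 31.2%, the job-training program 35/96 = 36.5% → the job-training program
Overall: the CBT program 1271/1576 = 80.6%, the job-training program 1380/1495 = 92.3% → the job-training program
The job-training program wins overall and in every risk group — no reversal.

Yes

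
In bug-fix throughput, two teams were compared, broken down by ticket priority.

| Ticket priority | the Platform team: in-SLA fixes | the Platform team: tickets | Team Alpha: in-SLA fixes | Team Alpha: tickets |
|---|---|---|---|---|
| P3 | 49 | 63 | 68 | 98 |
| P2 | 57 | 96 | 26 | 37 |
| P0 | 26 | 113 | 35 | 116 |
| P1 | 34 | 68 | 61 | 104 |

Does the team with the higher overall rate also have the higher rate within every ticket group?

P3: the Platform team 49/63 = 77.8%, Team Alpha 68/98 = 69.4% → the Platform team
P2: the Platform team 57/96 = 59.4%, Team Alpha 26/37 = 70.3% → Team Alpha
P0: the Platform team 26/113 = 23.0%, Team Alpha 35/116 = 30.2% → Team Alpha
P1: the Platform team 34/68 = 50.0%, Team Alpha 61/104 = 58.7% → Team Alpha
Overall: the Platform team 166/340 = 48.8%, Team Alpha 190/355 = 53.5% → Team Alpha
Neither sweeps: the Platform team wins 1 of 4 groups, Team Alpha wins 3. Team Alpha wins overall but not every group — no Simpson reversal.

No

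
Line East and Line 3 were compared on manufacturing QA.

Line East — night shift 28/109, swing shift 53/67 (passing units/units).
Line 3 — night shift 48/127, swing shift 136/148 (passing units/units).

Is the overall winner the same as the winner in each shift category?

Night shift: Line East 28/109 = 25.7%, Line 3 48/127 = 37.8% → Line 3
Swing shift: Line East 53/67 = 79.1%, Line 3 136/148 = 91.9% → Line 3
Overall: Line East 81/176 = 46.0%, Line 3 184/275 = 66.9% → Line 3
Line 3 wins overall and in every shift group — no reversal.

Yes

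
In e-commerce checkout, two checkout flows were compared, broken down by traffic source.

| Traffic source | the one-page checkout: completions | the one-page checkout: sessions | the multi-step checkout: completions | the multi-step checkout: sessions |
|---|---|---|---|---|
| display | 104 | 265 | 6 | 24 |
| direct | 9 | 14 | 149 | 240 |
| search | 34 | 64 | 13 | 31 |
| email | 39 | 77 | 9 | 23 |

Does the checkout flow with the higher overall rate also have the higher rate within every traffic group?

Display: the one-page checkout 104/265 = 39.2%, the multi-step checkout 6/24 = 25.0% → the one-page checkout
Direct: the one-page checkout 9/14 = 64.3%, the multi-step checkout 149/240 = 62.1% → the one-page checkout
Search: the one-page checkout 34/64 = 53.1%, the multi-step checkout 13/31 = 41.9% → the one-page checkout
Email: the one-page checkout 39/77 = 50.6%, the multi-step checkout 9/23 = 39.1% → the one-page checkout
Overall: the one-page checkout 186/420 = 44.3%, the multi-step checkout 177/318 = 55.7% → the multi-step checkout
The one-page checkout wins each traffic group but the multi-step checkout wins overall — the comparison reverses. The one-page checkout's sessions skew toward display, which has a lower base rate.

No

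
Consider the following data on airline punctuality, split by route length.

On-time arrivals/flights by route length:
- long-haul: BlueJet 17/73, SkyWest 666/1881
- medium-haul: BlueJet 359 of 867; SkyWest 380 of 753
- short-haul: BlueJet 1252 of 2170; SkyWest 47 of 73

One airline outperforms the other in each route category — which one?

Long-haul: BlueJet 17/73 = 23.3%, SkyWest 666/1881 = 35.4% → SkyWest
Medium-haul: BlueJet 359/867 = 41.4%, SkyWest 380/753 = 50.5% → SkyWest
Short-haul: BlueJet 1252/2170 = 57.7%, SkyWest 47/73 = 64.4% → SkyWest
SkyWest has the higher rate in all 3 groups.

SkyWest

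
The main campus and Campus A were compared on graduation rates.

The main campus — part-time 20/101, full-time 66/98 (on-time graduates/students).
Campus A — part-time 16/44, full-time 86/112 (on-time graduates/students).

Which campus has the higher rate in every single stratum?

Part-time: the main campus 20/101 = 19.8%, Campus A 16/44 = 36.4% → Campus A
Full-time: the main campus 66/98 = 67.3%, Campus A 86/112 = 76.8% → Campus A
Campus A has the higher rate in both groups.

Campus A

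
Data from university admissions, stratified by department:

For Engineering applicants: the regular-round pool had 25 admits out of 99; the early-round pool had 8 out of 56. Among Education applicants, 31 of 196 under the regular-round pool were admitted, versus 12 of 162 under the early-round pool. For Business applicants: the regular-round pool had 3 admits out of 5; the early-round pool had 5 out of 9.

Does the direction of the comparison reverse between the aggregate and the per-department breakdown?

No

Engineering: the regular-round pool 25/99 = 25.3%, the early-round pool 8/56 = 14.3% → the regular-round pool
Education: the regular-round pool 31/196 = 15.8%, the early-round pool 12/162 = 7.4% → the regular-round pool
Business: the regular-round pool 3/5 = 60.0%, the early-round pool 5/9 = 55.6% → the regular-round pool
Overall: the regular-round pool 59/300 = 19.7%, the early-round pool 25/227 = 11.0% → the regular-round pool
The regular-round pool wins overall and in every department group — no reversal.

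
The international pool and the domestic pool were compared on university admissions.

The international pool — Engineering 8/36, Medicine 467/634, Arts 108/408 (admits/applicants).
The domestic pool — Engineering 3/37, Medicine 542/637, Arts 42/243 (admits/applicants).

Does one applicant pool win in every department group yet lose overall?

Engineering: the international pool 8/36 = 22.2%, the domestic pool 3/37 = 8.1% → the international pool
Medicine: the international pool 467/634 = 73.7%, the domestic pool 542/637 = 85.1% → the domestic pool
Arts: the international pool 108/408 = 26.5%, the domestic pool 42/243 = 17.3% → the international pool
Overall: the international pool 583/1078 = 54.1%, the domestic pool 587/917 = 64.0% → the domestic pool
Neither sweeps: the international pool wins 2 of 3 groups, the domestic pool wins 1. The domestic pool wins overall but not every group — no Simpson reversal.

No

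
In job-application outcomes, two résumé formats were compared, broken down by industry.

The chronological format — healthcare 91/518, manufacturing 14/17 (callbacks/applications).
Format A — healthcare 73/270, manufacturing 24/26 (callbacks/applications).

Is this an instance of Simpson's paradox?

No

Healthcare: the chronological format 91/518 = 17.6%, Format A 73/270 = 27.0% → Format A
Manufacturing: the chronological format 14/17 = 82.4%, Format A 24/26 = 92.3% → Format A
Overall: the chronological format 105/535 = 19.6%, Format A 97/296 = 32.8% → Format A
Format A wins overall and in every industry group — no reversal.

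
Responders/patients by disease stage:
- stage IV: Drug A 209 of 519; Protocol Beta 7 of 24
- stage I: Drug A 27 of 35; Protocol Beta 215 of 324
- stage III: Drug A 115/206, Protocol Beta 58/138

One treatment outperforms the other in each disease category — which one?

Drug A

Stage IV: Drug A 209/519 = 40.3%, Protocol Beta 7/24 = 29.2% → Drug A
Stage I: Drug A 27/35 = 77.1%, Protocol Beta 215/324 = 66.4% → Drug A
Stage III: Drug A 115/206 = 55.8%, Protocol Beta 58/138 = 42.0% → Drug A
Drug A has the higher rate in all 3 groups.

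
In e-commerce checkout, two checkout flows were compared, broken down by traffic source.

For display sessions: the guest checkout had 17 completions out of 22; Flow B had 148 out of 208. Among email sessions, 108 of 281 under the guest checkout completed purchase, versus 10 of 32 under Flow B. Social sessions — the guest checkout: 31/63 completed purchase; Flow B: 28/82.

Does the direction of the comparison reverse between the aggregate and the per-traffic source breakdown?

Yes

Display: the guest checkout 17/22 = 77.3%, Flow B 148/208 = 71.2% → the guest checkout
Email: the guest checkout 108/281 = 38.4%, Flow B 10/32 = 31.2% → the guest checkout
Social: the guest checkout 31/63 = 49.2%, Flow B 28/82 = 34.1% → the guest checkout
Overall: the guest checkout 156/366 = 42.6%, Flow B 186/322 = 57.8% → Flow B
The guest checkout wins each traffic group but Flow B wins overall — the comparison reverses. The guest checkout's sessions skew toward email, which has a lower base rate.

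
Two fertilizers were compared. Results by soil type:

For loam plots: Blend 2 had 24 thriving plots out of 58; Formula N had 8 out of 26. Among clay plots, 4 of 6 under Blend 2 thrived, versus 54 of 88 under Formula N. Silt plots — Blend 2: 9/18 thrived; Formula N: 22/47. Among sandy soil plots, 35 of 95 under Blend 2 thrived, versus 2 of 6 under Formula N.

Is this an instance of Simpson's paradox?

Yes

Loam: Blend 2 24/58 = 41.4%, Formula N 8/26 = 30.8% → Blend 2
Clay: Blend 2 4/6 = 66.7%, Formula N 54/88 = 61.4% → Blend 2
Silt: Blend 2 9/18 = 50.0%, Formula N 22/47 = 46.8% → Blend 2
Sandy soil: Blend 2 35/95 = 36.8%, Formula N 2/6 = 33.3% → Blend 2
Overall: Blend 2 72/177 = 40.7%, Formula N 86/167 = 51.5% → Formula N
Blend 2 wins each soil group but Formula N wins overall — the comparison reverses. Blend 2's plots skew toward sandy soil, which has a lower base rate.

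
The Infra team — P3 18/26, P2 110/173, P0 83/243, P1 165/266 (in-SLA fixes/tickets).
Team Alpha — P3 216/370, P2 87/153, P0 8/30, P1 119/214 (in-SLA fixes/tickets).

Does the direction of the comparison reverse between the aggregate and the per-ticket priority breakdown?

Yes

P3: the Infra team 18/26 = 69.2%, Team Alpha 216/370 = 58.4% → the Infra team
P2: the Infra team 110/173 = 63.6%, Team Alpha 87/153 = 56.9% → the Infra team
P0: the Infra team 83/243 = 34.2%, Team Alpha 8/30 = 26.7% → the Infra team
P1: the Infra team 165/266 = 62.0%, Team Alpha 119/214 = 55.6% → the Infra team
Overall: the Infra team 376/708 = 53.1%, Team Alpha 430/767 = 56.1% → Team Alpha
The Infra team wins each ticket group but Team Alpha wins overall — the comparison reverses. The Infra team's tickets skew toward P0, which has a lower base rate.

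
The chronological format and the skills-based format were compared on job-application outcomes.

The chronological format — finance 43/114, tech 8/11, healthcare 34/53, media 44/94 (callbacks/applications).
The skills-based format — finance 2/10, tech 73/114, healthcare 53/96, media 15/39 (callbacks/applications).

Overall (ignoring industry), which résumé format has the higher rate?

Finance: the chronological format 43/114 = 37.7%, the skills-based format 2/10 = 20.0% → the chronological format
Tech: the chronological format 8/11 = 72.7%, the skills-based format 73/114 = 64.0% → the chronological format
Healthcare: the chronological format 34/53 = 64.2%, the skills-based format 53/96 = 55.2% → the chronological format
Media: the chronological format 44/94 = 46.8%, the skills-based format 15/39 = 38.5% → the chronological format
Overall: the chronological format 129/272 = 47.4%, the skills-based format 143/259 = 55.2% → the skills-based format
(The chronological format wins every industry group but the skills-based format wins overall — the chronological format's applications skew toward the low-rate finance group.)

the skills-based format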